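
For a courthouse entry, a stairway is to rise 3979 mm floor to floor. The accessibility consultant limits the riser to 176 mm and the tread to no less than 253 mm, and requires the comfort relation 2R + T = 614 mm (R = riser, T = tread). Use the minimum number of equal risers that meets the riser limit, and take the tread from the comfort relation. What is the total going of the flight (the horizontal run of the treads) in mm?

3979 / 176 = 22.61, so 23 risers are needed.
R = 3979 ÷ 23 = 173 mm.
Tread T = 614 − 2 × 173 = 268 mm (≥ 253 mm).
Treads = 23 − 1 = 22; going = 22 × 268 = 5896 mm.

5896 mm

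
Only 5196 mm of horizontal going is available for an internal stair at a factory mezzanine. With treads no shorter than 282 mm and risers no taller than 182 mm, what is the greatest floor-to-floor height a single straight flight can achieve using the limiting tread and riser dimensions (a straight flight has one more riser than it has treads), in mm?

3458 mm

Treads that fit: ⌊5196 / 282⌋ = 18.
Risers = treads + 1 = 19.
Maximum height = 19 × 182 = 3458 mm.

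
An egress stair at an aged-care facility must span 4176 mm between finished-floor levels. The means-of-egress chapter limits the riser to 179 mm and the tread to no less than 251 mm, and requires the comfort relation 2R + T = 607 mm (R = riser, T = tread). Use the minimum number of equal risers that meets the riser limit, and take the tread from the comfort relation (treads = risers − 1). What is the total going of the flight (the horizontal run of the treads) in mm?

⌈4176/179⌉ = 24 risers.
R = 4176 ÷ 24 = 174 mm.
Tread T = 607 − 2 × 174 = 259 mm (≥ 251 mm).
Going = (24 − 1) × 259 = 5957 mm.

5957 mm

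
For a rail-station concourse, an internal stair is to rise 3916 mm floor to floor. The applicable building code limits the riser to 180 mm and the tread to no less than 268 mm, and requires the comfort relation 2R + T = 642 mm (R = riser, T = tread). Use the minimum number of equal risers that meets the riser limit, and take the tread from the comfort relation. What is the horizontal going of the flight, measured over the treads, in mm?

3916 / 180 = 21.756 → round up to 22 risers.
R = 3916 ÷ 22 = 178 mm.
T = 642 − 2·178 = 286 mm, which satisfies the 268 mm minimum.
Treads = 22 − 1 = 21; going = 21 × 286 = 6006 mm.

6006 mm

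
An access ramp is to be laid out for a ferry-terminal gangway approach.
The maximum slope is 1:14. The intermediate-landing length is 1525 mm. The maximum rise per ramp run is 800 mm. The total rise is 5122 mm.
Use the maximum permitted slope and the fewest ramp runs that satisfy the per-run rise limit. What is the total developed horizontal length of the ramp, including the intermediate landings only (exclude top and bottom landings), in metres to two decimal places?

⌈5122/800⌉ = 7 ramp runs. That means 6 intermediate landings.
Horizontal run for 5122 mm of rise at 1:14 is 5122 × 14 = 71708 mm.
6 intermediate landings contribute 6 × 1525 = 9150 mm.
Total developed length = 71708 + 9150 = 80858 mm.
= 80.86 m.

80.86 m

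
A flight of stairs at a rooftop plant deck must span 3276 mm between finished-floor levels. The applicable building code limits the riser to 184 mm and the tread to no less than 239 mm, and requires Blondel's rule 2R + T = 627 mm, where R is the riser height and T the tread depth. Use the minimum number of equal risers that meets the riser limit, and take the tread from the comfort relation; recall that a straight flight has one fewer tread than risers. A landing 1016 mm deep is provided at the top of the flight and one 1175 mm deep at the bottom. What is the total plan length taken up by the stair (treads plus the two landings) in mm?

3276 / 184 = 17.80, so 18 risers are needed.
R = 3276 ÷ 18 = 182 mm.
T = 627 − 2·182 = 263 mm, which satisfies the 239 mm minimum.
Treads = 18 − 1 = 17; going = 17 × 263 = 4471 mm.
Add landings: 4471 + 1016 + 1175 = 6662 mm.

6662 mm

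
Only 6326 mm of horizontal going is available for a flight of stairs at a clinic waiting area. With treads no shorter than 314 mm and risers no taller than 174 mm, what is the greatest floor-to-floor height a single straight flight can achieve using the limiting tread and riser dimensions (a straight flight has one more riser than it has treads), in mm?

3654 mm

Treads that fit: ⌊6326 / 314⌋ = 20.
Risers = treads + 1 = 21.
Maximum height = 21 × 174 = 3654 mm.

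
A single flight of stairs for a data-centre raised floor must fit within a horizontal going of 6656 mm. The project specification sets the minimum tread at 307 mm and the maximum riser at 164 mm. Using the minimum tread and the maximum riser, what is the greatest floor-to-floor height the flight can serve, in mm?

6656 / 307 = 21.68, so 21 treads fit.
Risers = treads + 1 = 22.
Maximum height = 22 × 164 = 3608 mm.

3608 mm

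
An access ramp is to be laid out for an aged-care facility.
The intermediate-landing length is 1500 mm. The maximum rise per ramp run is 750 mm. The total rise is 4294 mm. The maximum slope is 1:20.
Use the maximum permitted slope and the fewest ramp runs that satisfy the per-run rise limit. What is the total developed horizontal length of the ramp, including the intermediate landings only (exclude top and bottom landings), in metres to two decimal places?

At most 750 each: 4294/750 = 5.73, giving 6 ramp runs. That means 5 intermediate landings.
Horizontal run for 4294 mm of rise at 1:20 is 4294 × 20 = 85880 mm.
Intermediate landings: 5 × 1500 = 7500 mm.
Total developed length = 85880 + 7500 = 93380 mm.
= 93.38 m.

93.38 m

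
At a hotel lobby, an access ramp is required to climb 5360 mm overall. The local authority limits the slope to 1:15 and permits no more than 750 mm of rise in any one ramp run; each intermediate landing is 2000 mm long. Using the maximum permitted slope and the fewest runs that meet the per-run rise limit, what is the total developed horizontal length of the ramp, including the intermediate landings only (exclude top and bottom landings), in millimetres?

5360 / 750 = 7.147 → round up to 8 ramp runs. That means 7 intermediate landings.
Ramp run (horizontal) at 1:15: 5360 × 15 = 80400 mm.
7 intermediate landings contribute 7 × 2000 = 14000 mm.
Developed length = 80400 + 14000 = 94400 mm.

94400 mm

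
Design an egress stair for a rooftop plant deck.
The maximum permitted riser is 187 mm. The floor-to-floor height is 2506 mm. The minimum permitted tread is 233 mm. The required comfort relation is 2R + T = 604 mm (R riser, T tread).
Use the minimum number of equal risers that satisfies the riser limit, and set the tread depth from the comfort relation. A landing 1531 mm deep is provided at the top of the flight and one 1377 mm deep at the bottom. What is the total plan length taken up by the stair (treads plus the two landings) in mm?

At most 187 each: 2506/187 = 13.40, giving 14 risers.
Riser R = 2506 / 14 = 179 mm, within the 187 mm limit.
Tread T = 604 − 2 × 179 = 246 mm (≥ 233 mm).
14 risers give 13 treads; going = 13 × 246 = 3198 mm.
Enclosure = 3198 + 1531 + 1377 = 6106 mm.

6106 mm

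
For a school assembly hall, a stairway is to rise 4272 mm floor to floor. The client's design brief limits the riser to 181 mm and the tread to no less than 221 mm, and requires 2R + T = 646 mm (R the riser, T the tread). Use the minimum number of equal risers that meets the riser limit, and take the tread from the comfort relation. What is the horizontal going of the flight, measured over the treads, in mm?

6670 mm

⌈4272/181⌉ = 24 risers.
Each riser is 4272/24 = 178 mm (≤ 181 mm).
T = 646 − 2·178 = 290 mm, which satisfies the 221 mm minimum.
24 risers give 23 treads; going = 23 × 290 = 6670 mm.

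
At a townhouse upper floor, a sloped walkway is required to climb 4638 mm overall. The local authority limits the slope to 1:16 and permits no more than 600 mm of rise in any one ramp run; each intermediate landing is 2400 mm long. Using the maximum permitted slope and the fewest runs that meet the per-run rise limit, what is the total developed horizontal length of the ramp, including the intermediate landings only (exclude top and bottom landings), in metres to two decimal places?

91.01 m

4638 / 600 = 7.730 → round up to 8 ramp runs. That means 7 intermediate landings.
Ramp run (horizontal) at 1:16: 4638 × 16 = 74208 mm.
7 intermediate landings contribute 7 × 2400 = 16800 mm.
Total developed length = 74208 + 16800 = 91008 mm.
= 91.01 m.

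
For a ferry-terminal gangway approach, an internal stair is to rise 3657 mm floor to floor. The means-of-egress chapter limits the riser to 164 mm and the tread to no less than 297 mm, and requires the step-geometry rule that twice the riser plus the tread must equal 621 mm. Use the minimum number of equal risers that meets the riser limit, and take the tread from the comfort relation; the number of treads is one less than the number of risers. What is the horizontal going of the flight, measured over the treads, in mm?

6666 mm

3657 / 164 = 22.299 → round up to 23 risers.
Riser R = 3657 / 23 = 159 mm, within the 164 mm limit.
Tread T = 621 − 2 × 159 = 303 mm (≥ 297 mm).
Treads = 23 − 1 = 22; going = 22 × 303 = 6666 mm.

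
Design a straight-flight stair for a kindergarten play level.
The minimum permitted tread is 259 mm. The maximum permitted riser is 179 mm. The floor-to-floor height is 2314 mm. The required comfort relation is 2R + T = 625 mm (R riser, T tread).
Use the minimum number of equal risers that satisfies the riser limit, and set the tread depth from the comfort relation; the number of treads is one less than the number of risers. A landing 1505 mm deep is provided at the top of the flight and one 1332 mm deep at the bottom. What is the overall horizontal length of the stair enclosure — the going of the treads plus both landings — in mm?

At most 179 each: 2314/179 = 12.93, giving 13 risers.
R = 2314 ÷ 13 = 178 mm.
From 2R + T = 625: T = 625 − 356 = 269 mm.
Treads = 13 − 1 = 12; going = 12 × 269 = 3228 mm.
Enclosure = 3228 + 1505 + 1332 = 6065 mm.

6065 mm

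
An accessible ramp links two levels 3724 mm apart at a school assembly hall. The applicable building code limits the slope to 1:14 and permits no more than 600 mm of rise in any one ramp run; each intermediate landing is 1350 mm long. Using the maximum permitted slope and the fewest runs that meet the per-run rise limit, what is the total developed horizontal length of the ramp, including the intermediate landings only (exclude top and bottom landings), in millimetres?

At most 600 each: 3724/600 = 6.21, giving 7 ramp runs. That means 6 intermediate landings.
Horizontal run for 3724 mm of rise at 1:14 is 3724 × 14 = 52136 mm.
Intermediate landings: 6 × 1350 = 8100 mm.
Developed length = 52136 + 8100 = 60236 mm.

60236 mm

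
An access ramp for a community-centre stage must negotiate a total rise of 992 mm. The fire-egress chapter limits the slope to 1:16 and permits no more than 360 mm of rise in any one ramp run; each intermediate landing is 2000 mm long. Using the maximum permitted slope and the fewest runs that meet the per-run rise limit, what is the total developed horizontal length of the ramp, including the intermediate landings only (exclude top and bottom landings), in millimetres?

At most 360 each: 992/360 = 2.76, giving 3 ramp runs. That means 2 intermediate landings.
Horizontal run for 992 mm of rise at 1:16 is 992 × 16 = 15872 mm.
Intermediate landings: 2 × 2000 = 4000 mm.
Developed length = 15872 + 4000 = 19872 mm.

19872 mm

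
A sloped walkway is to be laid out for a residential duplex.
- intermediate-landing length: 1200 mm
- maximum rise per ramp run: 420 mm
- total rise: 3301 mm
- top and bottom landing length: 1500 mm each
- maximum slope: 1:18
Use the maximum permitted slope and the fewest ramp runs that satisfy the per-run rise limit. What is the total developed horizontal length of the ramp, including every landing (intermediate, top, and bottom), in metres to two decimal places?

3301 / 420 = 7.86, so 8 ramp runs are needed. That means 7 intermediate landings.
Horizontal run for 3301 mm of rise at 1:18 is 3301 × 18 = 59418 mm.
Intermediate landings: 7 × 1200 = 8400 mm.
Top and bottom landings: 2 × 1500 = 3000 mm.
Total = 59418 + 8400 + 3000 = 70818 mm.
= 70.82 m.

70.82 m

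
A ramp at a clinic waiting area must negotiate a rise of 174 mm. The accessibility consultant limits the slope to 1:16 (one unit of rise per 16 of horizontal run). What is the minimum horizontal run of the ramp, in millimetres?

2784 mm

Run = rise × 16 = 174 × 16 = 2784 mm.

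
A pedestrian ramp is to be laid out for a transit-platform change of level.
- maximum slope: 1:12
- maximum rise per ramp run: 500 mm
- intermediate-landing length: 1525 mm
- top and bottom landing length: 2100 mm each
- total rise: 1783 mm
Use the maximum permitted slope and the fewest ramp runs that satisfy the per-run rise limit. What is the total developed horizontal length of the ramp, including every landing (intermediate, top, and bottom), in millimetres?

30171 mm

1783 / 500 = 3.566 → round up to 4 ramp runs. That means 3 intermediate landings.
Ramp run (horizontal) at 1:12: 1783 × 12 = 21396 mm.
3 intermediate landings contribute 3 × 1525 = 4575 mm.
Top and bottom landings: 2 × 2100 = 4200 mm.
Total = 21396 + 4575 + 4200 = 30171 mm.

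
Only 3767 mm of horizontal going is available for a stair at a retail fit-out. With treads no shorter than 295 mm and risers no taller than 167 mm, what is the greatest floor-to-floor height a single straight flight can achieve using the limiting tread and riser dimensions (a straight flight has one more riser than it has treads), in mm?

2171 mm

3767 / 295 = 12.77, so 12 treads fit.
Risers = treads + 1 = 13.
Maximum height = 13 × 167 = 2171 mm.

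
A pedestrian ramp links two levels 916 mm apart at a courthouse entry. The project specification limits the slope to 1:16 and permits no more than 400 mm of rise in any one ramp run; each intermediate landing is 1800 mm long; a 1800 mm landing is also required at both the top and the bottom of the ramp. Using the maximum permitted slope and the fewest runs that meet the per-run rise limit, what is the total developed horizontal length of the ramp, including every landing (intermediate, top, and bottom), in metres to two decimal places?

916 / 400 = 2.29, so 3 ramp runs are needed. That means 2 intermediate landings.
Horizontal run for 916 mm of rise at 1:16 is 916 × 16 = 14656 mm.
Intermediate landings: 2 × 1800 = 3600 mm.
Top and bottom landings: 2 × 1800 = 3600 mm.
Total = 14656 + 3600 + 3600 = 21856 mm.
= 21.86 m.

21.86 m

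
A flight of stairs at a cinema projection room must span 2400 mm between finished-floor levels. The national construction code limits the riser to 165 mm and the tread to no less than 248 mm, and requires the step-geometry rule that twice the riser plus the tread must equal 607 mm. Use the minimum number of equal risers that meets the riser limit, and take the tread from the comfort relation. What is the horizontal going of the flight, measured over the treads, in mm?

4018 mm

⌈2400/165⌉ = 15 risers.
Each riser is 2400/15 = 160 mm (≤ 165 mm).
Tread T = 607 − 2 × 160 = 287 mm (≥ 248 mm).
15 risers give 14 treads; going = 14 × 287 = 4018 mm.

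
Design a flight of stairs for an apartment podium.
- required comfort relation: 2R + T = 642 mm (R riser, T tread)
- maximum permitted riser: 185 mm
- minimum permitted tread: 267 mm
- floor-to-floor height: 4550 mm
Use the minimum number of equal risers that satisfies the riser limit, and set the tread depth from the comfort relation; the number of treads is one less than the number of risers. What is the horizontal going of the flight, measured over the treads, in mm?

6672 mm

⌈4550/185⌉ = 25 risers.
R = 4550 ÷ 25 = 182 mm.
T = 642 − 2·182 = 278 mm, which satisfies the 267 mm minimum.
Going = (25 − 1) × 278 = 6672 mm.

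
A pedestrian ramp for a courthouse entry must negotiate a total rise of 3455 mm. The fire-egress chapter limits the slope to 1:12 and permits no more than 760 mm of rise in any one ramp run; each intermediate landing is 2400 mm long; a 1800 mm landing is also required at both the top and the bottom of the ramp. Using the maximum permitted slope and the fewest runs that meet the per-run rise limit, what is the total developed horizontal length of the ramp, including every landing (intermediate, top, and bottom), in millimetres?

54660 mm

At most 760 each: 3455/760 = 4.55, giving 5 ramp runs. That means 4 intermediate landings.
Ramp run (horizontal) at 1:12: 3455 × 12 = 41460 mm.
Intermediate landings: 4 × 2400 = 9600 mm.
Top and bottom landings: 2 × 1800 = 3600 mm.
Total = 41460 + 9600 + 3600 = 54660 mm.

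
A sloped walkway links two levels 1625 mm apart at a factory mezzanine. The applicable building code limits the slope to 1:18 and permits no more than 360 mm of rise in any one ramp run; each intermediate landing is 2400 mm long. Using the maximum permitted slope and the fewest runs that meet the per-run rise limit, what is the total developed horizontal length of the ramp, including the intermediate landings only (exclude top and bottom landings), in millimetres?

38850 mm

1625 / 360 = 4.51, so 5 ramp runs are needed. That means 4 intermediate landings.
Horizontal run for 1625 mm of rise at 1:18 is 1625 × 18 = 29250 mm.
4 intermediate landings contribute 4 × 2400 = 9600 mm.
Total developed length = 29250 + 9600 = 38850 mm.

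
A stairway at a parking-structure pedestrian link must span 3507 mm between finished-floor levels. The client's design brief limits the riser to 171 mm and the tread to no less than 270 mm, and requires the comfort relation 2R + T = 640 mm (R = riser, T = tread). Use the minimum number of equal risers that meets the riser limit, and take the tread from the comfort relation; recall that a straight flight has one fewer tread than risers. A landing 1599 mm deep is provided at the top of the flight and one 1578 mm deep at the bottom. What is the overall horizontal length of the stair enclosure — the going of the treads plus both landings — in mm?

3507 / 171 = 20.51, so 21 risers are needed.
Riser R = 3507 / 21 = 167 mm, within the 171 mm limit.
T = 640 − 2·167 = 306 mm, which satisfies the 270 mm minimum.
21 risers give 20 treads; going = 20 × 306 = 6120 mm.
Add landings: 6120 + 1599 + 1578 = 9297 mm.

9297 mm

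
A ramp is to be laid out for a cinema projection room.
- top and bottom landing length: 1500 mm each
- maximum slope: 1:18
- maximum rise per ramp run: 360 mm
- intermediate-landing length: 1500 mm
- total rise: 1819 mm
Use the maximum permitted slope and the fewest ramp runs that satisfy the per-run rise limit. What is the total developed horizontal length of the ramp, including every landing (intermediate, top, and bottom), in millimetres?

43242 mm

⌈1819/360⌉ = 6 ramp runs. That means 5 intermediate landings.
Horizontal run for 1819 mm of rise at 1:18 is 1819 × 18 = 32742 mm.
Intermediate landings: 5 × 1500 = 7500 mm.
Top and bottom landings: 2 × 1500 = 3000 mm.
Total = 32742 + 7500 + 3000 = 43242 mm.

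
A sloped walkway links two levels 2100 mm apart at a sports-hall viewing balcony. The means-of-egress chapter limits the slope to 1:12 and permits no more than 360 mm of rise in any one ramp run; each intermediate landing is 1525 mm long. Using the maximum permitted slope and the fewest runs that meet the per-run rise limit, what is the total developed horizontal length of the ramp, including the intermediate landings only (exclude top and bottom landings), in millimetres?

32825 mm

2100 / 360 = 5.83, so 6 ramp runs are needed. That means 5 intermediate landings.
Horizontal run for 2100 mm of rise at 1:12 is 2100 × 12 = 25200 mm.
Intermediate landings: 5 × 1525 = 7625 mm.
Developed length = 25200 + 7625 = 32825 mm.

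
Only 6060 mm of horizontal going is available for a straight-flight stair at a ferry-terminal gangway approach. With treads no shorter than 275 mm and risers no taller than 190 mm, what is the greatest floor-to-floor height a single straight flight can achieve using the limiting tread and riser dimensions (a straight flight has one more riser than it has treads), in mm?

6060 / 275 = 22.04, so 22 treads fit.
Risers = treads + 1 = 23.
Maximum height = 23 × 190 = 4370 mm.

4370 mm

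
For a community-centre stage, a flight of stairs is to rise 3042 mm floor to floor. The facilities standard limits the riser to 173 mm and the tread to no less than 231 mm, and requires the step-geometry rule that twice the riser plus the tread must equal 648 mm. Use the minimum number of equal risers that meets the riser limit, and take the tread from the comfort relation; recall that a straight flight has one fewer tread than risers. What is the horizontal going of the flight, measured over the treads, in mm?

5270 mm

At most 173 each: 3042/173 = 17.58, giving 18 risers.
Riser R = 3042 / 18 = 169 mm, within the 173 mm limit.
T = 648 − 2·169 = 310 mm, which satisfies the 231 mm minimum.
18 risers give 17 treads; going = 17 × 310 = 5270 mm.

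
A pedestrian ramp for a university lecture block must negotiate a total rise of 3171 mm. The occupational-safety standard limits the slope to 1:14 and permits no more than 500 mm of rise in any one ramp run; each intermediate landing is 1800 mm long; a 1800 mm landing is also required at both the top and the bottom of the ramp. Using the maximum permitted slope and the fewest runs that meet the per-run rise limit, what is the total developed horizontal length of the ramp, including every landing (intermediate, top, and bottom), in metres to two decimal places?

⌈3171/500⌉ = 7 ramp runs. That means 6 intermediate landings.
Ramp run (horizontal) at 1:14: 3171 × 14 = 44394 mm.
Intermediate landings: 6 × 1800 = 10800 mm.
Top and bottom landings: 2 × 1800 = 3600 mm.
Total = 44394 + 10800 + 3600 = 58794 mm.
= 58.79 m.

58.79 m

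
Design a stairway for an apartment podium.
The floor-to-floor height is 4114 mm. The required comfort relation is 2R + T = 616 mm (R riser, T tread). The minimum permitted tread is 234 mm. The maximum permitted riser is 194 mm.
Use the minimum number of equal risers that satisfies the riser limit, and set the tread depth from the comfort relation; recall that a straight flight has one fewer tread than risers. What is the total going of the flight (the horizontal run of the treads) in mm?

5082 mm

At most 194 each: 4114/194 = 21.21, giving 22 risers.
Each riser is 4114/22 = 187 mm (≤ 194 mm).
Tread T = 616 − 2 × 187 = 242 mm (≥ 234 mm).
22 risers give 21 treads; going = 21 × 242 = 5082 mm.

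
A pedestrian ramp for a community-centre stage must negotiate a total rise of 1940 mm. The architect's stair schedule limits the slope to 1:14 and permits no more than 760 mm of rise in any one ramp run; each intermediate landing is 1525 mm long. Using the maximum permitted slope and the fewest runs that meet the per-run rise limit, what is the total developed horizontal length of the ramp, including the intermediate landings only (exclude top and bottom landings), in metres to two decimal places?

30.21 m

At most 760 each: 1940/760 = 2.55, giving 3 ramp runs. That means 2 intermediate landings.
Ramp run (horizontal) at 1:14: 1940 × 14 = 27160 mm.
2 intermediate landings contribute 2 × 1525 = 3050 mm.
Developed length = 27160 + 3050 = 30210 mm.
= 30.21 m.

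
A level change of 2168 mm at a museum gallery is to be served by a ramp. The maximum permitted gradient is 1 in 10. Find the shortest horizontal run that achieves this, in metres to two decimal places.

At 1:10 the run is 10 × 2168 = 21680 mm.
21680 mm = 21.68 m.

21.68 m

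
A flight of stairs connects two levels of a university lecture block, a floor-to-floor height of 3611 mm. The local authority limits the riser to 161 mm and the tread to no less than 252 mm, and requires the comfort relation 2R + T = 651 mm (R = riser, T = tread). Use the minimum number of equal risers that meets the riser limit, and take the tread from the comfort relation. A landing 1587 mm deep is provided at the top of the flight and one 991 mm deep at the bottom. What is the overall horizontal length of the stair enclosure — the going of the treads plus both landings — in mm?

3611 / 161 = 22.429 → round up to 23 risers.
Riser R = 3611 / 23 = 157 mm, within the 161 mm limit.
T = 651 − 2·157 = 337 mm, which satisfies the 252 mm minimum.
Going = (23 − 1) × 337 = 7414 mm.
Add landings: 7414 + 1587 + 991 = 9992 mm.

9992 mm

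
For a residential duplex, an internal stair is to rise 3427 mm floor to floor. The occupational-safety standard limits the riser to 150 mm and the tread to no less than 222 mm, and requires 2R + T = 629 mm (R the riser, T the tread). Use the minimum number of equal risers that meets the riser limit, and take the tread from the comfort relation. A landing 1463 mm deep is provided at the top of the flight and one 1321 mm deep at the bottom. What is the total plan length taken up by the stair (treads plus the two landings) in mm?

3427 / 150 = 22.847 → round up to 23 risers.
Each riser is 3427/23 = 149 mm (≤ 150 mm).
Tread T = 629 − 2 × 149 = 331 mm (≥ 222 mm).
23 risers give 22 treads; going = 22 × 331 = 7282 mm.
Enclosure = 7282 + 1463 + 1321 = 10066 mm.

10066 mm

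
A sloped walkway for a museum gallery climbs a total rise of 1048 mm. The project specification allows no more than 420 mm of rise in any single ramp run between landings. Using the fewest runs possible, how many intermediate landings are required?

At most 420 each: 1048/420 = 2.50, giving 3 ramp runs.
3 runs are separated by 2 intermediate landings.

2 intermediate landings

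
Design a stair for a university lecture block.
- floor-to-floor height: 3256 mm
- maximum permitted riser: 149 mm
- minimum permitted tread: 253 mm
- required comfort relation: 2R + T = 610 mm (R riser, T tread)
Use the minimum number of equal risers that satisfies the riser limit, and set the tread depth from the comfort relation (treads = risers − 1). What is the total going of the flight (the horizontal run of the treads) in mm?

3256 / 149 = 21.85, so 22 risers are needed.
R = 3256 ÷ 22 = 148 mm.
From 2R + T = 610: T = 610 − 296 = 314 mm.
Treads = 22 − 1 = 21; going = 21 × 314 = 6594 mm.

6594 mm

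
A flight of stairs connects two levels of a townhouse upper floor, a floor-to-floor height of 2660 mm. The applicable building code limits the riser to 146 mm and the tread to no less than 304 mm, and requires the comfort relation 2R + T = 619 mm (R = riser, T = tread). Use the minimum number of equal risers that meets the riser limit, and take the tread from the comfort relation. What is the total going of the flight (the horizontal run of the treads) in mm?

⌈2660/146⌉ = 19 risers.
R = 2660 ÷ 19 = 140 mm.
From 2R + T = 619: T = 619 − 280 = 339 mm.
Treads = 19 − 1 = 18; going = 18 × 339 = 6102 mm.

6102 mm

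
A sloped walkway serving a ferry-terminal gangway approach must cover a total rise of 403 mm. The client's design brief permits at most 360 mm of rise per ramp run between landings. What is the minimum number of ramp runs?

2 runs

At most 360 each: 403/360 = 1.12, giving 2 ramp runs.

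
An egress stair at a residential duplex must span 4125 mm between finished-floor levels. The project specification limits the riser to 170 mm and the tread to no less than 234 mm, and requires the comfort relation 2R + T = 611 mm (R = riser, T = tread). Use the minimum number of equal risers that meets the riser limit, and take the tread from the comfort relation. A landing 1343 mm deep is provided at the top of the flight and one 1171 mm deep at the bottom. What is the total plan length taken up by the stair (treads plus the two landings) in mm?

9258 mm

⌈4125/170⌉ = 25 risers.
R = 4125 ÷ 25 = 165 mm.
Tread T = 611 − 2 × 165 = 281 mm (≥ 234 mm).
Going = (25 − 1) × 281 = 6744 mm.
Enclosure = 6744 + 1343 + 1171 = 9258 mm.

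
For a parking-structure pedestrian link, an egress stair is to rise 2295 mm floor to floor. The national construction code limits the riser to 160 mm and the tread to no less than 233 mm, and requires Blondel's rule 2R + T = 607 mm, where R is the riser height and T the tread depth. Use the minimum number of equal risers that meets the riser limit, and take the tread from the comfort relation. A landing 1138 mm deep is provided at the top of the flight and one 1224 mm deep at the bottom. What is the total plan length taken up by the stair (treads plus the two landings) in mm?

⌈2295/160⌉ = 15 risers.
Each riser is 2295/15 = 153 mm (≤ 160 mm).
Tread T = 607 − 2 × 153 = 301 mm (≥ 233 mm).
15 risers give 14 treads; going = 14 × 301 = 4214 mm.
Add landings: 4214 + 1138 + 1224 = 6576 mm.

6576 mm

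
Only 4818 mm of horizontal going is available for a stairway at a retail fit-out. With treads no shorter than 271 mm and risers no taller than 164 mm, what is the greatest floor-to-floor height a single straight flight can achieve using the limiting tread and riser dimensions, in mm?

Treads that fit: ⌊4818 / 271⌋ = 17.
Risers = treads + 1 = 18.
Maximum height = 18 × 164 = 2952 mm.

2952 mm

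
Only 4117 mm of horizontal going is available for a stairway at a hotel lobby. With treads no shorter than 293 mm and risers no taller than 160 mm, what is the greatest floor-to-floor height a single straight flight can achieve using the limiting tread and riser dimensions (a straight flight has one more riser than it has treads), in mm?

2400 mm

4117 / 293 = 14.05, so 14 treads fit.
Risers = treads + 1 = 15.
Maximum height = 15 × 160 = 2400 mm.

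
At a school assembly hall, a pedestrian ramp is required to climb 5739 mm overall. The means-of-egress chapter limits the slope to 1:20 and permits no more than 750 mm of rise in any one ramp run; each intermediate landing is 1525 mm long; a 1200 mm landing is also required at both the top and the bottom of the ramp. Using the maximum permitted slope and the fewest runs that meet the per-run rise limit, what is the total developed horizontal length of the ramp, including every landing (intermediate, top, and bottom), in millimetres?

5739 / 750 = 7.65, so 8 ramp runs are needed. That means 7 intermediate landings.
Horizontal run for 5739 mm of rise at 1:20 is 5739 × 20 = 114780 mm.
7 intermediate landings contribute 7 × 1525 = 10675 mm.
Top and bottom landings: 2 × 1200 = 2400 mm.
Total = 114780 + 10675 + 2400 = 127855 mm.

127855 mm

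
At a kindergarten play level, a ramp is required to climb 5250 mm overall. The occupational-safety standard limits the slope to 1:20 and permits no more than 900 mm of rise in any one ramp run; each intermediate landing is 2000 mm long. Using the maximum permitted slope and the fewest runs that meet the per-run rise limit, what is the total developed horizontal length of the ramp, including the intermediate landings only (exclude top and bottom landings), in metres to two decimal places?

115.00 m

5250 / 900 = 5.83, so 6 ramp runs are needed. That means 5 intermediate landings.
Ramp run (horizontal) at 1:20: 5250 × 20 = 105000 mm.
Intermediate landings: 5 × 2000 = 10000 mm.
Total developed length = 105000 + 10000 = 115000 mm.
= 115.00 m.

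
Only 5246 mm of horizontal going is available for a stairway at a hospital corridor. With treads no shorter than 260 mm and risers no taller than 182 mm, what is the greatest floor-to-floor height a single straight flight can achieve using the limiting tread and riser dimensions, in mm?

Treads that fit: ⌊5246 / 260⌋ = 20.
Risers = treads + 1 = 21.
Maximum height = 21 × 182 = 3822 mm.

3822 mm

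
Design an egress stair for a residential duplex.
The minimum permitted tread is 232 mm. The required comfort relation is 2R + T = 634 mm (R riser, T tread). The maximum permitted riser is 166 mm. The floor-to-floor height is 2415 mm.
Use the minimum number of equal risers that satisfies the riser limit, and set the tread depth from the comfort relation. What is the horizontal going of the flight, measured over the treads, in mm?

4368 mm

2415 / 166 = 14.55, so 15 risers are needed.
R = 2415 ÷ 15 = 161 mm.
Tread T = 634 − 2 × 161 = 312 mm (≥ 232 mm).
15 risers give 14 treads; going = 14 × 312 = 4368 mm.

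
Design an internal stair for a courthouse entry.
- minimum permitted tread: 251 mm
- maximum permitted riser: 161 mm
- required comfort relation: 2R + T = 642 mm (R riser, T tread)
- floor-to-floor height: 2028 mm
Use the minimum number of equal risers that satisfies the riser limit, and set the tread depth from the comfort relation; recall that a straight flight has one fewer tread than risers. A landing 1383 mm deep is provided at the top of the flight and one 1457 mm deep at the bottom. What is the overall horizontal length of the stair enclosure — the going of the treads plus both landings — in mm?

6800 mm

2028 / 161 = 12.60, so 13 risers are needed.
Riser R = 2028 / 13 = 156 mm, within the 161 mm limit.
T = 642 − 2·156 = 330 mm, which satisfies the 251 mm minimum.
13 risers give 12 treads; going = 12 × 330 = 3960 mm.
Enclosure = 3960 + 1383 + 1457 = 6800 mm.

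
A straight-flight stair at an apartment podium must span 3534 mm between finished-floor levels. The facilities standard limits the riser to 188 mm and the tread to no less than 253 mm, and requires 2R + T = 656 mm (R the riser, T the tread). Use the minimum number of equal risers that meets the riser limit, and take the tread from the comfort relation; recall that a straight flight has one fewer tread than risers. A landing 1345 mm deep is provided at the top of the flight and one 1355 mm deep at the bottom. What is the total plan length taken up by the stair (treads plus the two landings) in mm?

7812 mm

3534 / 188 = 18.798 → round up to 19 risers.
Riser R = 3534 / 19 = 186 mm, within the 188 mm limit.
Tread T = 656 − 2 × 186 = 284 mm (≥ 253 mm).
Going = (19 − 1) × 284 = 5112 mm.
Enclosure = 5112 + 1345 + 1355 = 7812 mm.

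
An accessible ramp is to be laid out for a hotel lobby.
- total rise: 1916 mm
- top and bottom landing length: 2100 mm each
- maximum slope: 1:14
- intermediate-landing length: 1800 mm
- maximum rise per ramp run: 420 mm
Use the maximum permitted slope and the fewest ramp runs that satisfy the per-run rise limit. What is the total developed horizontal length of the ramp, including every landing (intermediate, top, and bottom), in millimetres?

38224 mm

1916 / 420 = 4.56, so 5 ramp runs are needed. That means 4 intermediate landings.
Horizontal run for 1916 mm of rise at 1:14 is 1916 × 14 = 26824 mm.
Intermediate landings: 4 × 1800 = 7200 mm.
Top and bottom landings: 2 × 2100 = 4200 mm.
Total = 26824 + 7200 + 4200 = 38224 mm.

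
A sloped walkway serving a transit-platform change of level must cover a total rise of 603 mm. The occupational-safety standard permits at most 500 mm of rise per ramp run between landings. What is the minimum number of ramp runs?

2 runs

⌈603/500⌉ = 2 ramp runs.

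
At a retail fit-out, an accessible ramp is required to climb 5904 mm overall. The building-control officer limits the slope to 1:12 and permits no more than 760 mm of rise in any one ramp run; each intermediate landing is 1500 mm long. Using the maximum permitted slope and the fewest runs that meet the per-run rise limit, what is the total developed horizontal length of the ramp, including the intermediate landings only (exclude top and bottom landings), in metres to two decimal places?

⌈5904/760⌉ = 8 ramp runs. That means 7 intermediate landings.
Ramp run (horizontal) at 1:12: 5904 × 12 = 70848 mm.
Intermediate landings: 7 × 1500 = 10500 mm.
Total developed length = 70848 + 10500 = 81348 mm.
= 81.35 m.

81.35 m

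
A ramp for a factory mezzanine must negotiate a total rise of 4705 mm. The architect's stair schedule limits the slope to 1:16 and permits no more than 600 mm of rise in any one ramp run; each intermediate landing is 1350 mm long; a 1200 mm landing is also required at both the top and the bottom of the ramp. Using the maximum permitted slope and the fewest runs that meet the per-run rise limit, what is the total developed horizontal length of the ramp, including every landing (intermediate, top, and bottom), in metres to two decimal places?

At most 600 each: 4705/600 = 7.84, giving 8 ramp runs. That means 7 intermediate landings.
Horizontal run for 4705 mm of rise at 1:16 is 4705 × 16 = 75280 mm.
Intermediate landings: 7 × 1350 = 9450 mm.
Top and bottom landings: 2 × 1200 = 2400 mm.
Total = 75280 + 9450 + 2400 = 87130 mm.
= 87.13 m.

87.13 m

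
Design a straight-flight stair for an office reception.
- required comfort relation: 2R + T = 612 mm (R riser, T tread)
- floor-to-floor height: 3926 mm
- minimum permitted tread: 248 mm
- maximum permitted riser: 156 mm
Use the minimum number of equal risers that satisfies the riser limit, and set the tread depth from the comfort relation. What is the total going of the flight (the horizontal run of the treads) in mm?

3926 / 156 = 25.17, so 26 risers are needed.
Riser R = 3926 / 26 = 151 mm, within the 156 mm limit.
Tread T = 612 − 2 × 151 = 310 mm (≥ 248 mm).
Treads = 26 − 1 = 25; going = 25 × 310 = 7750 mm.

7750 mm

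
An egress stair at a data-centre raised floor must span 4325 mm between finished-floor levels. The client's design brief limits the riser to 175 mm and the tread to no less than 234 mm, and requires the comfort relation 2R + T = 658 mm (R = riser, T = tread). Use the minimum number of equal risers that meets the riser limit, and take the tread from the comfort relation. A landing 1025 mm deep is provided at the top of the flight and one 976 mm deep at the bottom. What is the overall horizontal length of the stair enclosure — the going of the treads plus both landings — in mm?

At most 175 each: 4325/175 = 24.71, giving 25 risers.
Riser R = 4325 / 25 = 173 mm, within the 175 mm limit.
Tread T = 658 − 2 × 173 = 312 mm (≥ 234 mm).
Going = (25 − 1) × 312 = 7488 mm.
Add landings: 7488 + 1025 + 976 = 9489 mm.

9489 mm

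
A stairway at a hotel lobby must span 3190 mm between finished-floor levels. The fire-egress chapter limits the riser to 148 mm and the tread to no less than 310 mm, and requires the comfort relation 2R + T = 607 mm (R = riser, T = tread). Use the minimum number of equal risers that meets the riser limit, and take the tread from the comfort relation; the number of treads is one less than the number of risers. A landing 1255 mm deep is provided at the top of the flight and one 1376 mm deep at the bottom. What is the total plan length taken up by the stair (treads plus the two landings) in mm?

⌈3190/148⌉ = 22 risers.
R = 3190 ÷ 22 = 145 mm.
Tread T = 607 − 2 × 145 = 317 mm (≥ 310 mm).
Treads = 22 − 1 = 21; going = 21 × 317 = 6657 mm.
Add landings: 6657 + 1255 + 1376 = 9288 mm.

9288 mm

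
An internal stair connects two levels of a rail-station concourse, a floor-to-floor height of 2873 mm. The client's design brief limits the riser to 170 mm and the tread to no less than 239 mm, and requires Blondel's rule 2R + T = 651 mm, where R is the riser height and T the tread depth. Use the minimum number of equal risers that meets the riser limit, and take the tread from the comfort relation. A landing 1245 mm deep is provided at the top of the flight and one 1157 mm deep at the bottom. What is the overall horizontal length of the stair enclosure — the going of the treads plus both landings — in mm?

⌈2873/170⌉ = 17 risers.
Riser R = 2873 / 17 = 169 mm, within the 170 mm limit.
From 2R + T = 651: T = 651 − 338 = 313 mm.
Treads = 17 − 1 = 16; going = 16 × 313 = 5008 mm.
Enclosure = 5008 + 1245 + 1157 = 7410 mm.

7410 mm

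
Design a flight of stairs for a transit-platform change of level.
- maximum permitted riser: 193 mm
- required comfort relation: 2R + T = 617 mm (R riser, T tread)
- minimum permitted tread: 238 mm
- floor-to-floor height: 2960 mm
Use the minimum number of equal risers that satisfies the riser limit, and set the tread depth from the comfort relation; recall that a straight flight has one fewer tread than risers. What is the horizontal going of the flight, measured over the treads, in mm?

3705 mm

At most 193 each: 2960/193 = 15.34, giving 16 risers.
Each riser is 2960/16 = 185 mm (≤ 193 mm).
T = 617 − 2·185 = 247 mm, which satisfies the 238 mm minimum.
16 risers give 15 treads; going = 15 × 247 = 3705 mm.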